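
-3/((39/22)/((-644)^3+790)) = 5875962268/13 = 451997097.54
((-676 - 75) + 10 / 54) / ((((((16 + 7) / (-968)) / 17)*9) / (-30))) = -3335960320 / 1863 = -1790638.93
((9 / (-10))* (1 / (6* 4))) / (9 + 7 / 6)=-9 / 2440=-0.00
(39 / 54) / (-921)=-13 / 16578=-0.00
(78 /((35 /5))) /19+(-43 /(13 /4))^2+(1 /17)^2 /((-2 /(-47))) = 2282916031 /12991706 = 175.72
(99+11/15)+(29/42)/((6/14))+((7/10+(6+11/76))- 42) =226367/3420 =66.19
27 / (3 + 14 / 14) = 6.75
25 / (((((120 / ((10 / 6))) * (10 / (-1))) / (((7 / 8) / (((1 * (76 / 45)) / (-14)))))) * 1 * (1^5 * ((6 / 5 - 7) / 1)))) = -0.04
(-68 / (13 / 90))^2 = 37454400 / 169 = 221623.67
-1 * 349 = -349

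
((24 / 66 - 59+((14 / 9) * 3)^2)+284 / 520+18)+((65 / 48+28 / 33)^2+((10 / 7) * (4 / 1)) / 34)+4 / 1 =-20038705537 / 2156394240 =-9.29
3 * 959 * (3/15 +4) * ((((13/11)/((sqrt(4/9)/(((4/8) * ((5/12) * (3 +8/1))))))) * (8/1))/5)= 785421/10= 78542.10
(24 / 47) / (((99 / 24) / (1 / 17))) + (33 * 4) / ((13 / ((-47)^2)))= 2562767764 / 114257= 22429.85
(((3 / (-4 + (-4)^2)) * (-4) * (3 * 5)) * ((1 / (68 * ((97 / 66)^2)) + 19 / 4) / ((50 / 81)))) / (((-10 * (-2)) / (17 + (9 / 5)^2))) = -187109061777 / 1599530000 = -116.98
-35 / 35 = -1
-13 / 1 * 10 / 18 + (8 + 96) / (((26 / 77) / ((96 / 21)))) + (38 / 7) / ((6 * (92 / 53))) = 8121929 / 5796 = 1401.30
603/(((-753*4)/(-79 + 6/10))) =19698/1255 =15.70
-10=-10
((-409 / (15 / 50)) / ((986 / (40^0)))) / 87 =-2045 / 128673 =-0.02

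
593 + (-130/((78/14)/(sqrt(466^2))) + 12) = -30805/3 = -10268.33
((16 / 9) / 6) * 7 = 56 / 27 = 2.07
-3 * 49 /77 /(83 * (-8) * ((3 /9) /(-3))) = -189 /7304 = -0.03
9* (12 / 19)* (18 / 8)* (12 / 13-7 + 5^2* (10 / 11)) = 578583 / 2717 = 212.95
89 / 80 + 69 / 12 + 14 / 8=689 / 80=8.61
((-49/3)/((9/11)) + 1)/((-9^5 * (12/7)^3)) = 2744/43046721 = 0.00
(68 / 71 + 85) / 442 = 359 / 1846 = 0.19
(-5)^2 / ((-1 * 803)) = -25 / 803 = -0.03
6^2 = 36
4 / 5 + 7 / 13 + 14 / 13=157 / 65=2.42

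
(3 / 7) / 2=0.21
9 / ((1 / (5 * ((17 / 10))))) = 153 / 2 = 76.50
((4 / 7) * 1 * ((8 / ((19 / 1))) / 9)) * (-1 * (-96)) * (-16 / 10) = -8192 / 1995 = -4.11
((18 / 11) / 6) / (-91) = -0.00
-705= -705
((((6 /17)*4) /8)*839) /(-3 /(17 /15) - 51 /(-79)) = -66281 /896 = -73.97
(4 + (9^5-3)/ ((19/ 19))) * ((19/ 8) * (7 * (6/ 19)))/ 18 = 206675/ 12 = 17222.92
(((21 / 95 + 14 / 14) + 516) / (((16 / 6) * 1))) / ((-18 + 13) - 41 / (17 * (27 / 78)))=-2819178 / 173945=-16.21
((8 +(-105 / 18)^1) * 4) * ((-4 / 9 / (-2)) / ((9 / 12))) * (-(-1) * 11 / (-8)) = -3.53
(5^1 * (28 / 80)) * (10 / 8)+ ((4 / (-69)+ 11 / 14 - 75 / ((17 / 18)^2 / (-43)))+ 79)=8257936049 / 2233392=3697.49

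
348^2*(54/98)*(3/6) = 1634904/49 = 33365.39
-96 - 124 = -220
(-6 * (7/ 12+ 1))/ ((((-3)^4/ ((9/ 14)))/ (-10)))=95/ 126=0.75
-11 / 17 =-0.65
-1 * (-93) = 93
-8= -8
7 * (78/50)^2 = 10647/625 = 17.04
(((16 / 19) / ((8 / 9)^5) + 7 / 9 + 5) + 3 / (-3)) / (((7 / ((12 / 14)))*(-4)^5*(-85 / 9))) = 134979 / 1693450240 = 0.00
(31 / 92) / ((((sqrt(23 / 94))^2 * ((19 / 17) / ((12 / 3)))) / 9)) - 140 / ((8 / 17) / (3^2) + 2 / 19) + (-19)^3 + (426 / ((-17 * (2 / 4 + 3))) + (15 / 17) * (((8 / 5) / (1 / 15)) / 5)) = -2110718159819 / 273899801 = -7706.17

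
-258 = -258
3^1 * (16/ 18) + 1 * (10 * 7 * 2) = 428/ 3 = 142.67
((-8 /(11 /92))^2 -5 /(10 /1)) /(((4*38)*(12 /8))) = 1083271 /55176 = 19.63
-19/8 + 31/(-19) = -609/152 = -4.01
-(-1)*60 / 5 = 12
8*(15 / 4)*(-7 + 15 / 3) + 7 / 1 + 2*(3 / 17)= -52.65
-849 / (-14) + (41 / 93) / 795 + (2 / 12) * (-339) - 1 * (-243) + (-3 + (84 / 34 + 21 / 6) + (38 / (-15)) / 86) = 189226666691 / 756650790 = 250.08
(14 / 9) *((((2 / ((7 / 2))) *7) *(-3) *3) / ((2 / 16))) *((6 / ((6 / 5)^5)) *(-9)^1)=87500 / 9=9722.22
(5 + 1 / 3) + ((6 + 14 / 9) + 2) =134 / 9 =14.89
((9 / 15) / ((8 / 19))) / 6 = 19 / 80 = 0.24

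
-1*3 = -3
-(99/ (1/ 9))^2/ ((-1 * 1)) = 793881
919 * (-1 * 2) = -1838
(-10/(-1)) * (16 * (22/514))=1760/257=6.85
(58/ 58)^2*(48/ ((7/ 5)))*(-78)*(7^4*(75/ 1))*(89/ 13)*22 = -72532152000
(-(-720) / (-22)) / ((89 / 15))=-5.52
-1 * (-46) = 46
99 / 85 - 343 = -29056 / 85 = -341.84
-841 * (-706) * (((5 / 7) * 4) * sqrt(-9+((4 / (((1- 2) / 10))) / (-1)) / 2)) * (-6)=-33758274.90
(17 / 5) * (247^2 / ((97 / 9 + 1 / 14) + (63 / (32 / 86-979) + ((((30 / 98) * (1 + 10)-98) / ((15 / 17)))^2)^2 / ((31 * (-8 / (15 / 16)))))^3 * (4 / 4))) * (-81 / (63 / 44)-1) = 892102140822751948673361390411222182807381692202188800000000 / 9347120565973869306249950241156521988845924126251697663375592098456659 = 0.00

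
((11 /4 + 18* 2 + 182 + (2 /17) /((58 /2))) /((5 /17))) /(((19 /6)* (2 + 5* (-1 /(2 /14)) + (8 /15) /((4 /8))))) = -3917943 /527858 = -7.42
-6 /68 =-3 /34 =-0.09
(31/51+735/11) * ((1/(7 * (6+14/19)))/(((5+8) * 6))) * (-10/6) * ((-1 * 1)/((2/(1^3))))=1796735/117621504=0.02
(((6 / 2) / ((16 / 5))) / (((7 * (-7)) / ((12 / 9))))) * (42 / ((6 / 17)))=-85 / 28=-3.04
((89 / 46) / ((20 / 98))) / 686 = 89 / 6440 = 0.01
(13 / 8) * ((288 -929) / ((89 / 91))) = -758303 / 712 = -1065.03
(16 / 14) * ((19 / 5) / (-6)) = -76 / 105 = -0.72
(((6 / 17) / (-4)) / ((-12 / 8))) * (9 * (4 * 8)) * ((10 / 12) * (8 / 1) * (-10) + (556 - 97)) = 112992 / 17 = 6646.59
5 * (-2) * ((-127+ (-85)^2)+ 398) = -74960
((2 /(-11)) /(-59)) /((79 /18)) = 36 /51271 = 0.00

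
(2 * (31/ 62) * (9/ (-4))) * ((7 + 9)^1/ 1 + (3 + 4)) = -207/ 4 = -51.75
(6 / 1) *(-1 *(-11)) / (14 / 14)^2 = 66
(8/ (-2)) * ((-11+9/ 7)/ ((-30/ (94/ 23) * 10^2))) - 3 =-184321/ 60375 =-3.05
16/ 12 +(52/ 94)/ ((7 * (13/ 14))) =200/ 141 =1.42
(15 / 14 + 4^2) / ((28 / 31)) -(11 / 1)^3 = -514343 / 392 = -1312.10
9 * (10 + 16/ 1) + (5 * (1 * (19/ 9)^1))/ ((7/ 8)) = 15502/ 63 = 246.06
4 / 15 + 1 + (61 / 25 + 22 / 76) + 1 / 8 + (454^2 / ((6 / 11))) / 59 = 4310596279 / 672600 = 6408.86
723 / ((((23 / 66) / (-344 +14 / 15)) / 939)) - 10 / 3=-668341630.85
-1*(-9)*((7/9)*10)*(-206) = -14420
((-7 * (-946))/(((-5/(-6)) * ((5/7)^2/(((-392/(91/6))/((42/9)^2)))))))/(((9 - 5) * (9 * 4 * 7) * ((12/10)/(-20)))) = 19866/65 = 305.63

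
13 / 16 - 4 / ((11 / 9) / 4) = -2161 / 176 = -12.28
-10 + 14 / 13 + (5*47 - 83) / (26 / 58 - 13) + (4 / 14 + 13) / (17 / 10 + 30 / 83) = -2271384 / 155701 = -14.59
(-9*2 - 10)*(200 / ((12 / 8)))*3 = -11200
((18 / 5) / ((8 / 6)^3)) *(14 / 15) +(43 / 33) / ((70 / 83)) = 273737 / 92400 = 2.96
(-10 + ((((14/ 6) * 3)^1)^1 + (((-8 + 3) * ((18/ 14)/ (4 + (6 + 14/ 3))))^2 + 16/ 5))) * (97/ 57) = 18040933/ 27036240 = 0.67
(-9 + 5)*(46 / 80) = -2.30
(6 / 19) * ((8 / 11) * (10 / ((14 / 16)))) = 3840 / 1463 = 2.62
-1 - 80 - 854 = -935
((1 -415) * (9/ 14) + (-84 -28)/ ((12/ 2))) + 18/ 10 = -29716/ 105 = -283.01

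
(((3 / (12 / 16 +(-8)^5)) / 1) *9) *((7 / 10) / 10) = -189 / 3276725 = -0.00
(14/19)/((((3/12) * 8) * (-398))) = -7/7562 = -0.00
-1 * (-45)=45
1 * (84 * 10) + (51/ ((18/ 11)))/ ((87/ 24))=73828/ 87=848.60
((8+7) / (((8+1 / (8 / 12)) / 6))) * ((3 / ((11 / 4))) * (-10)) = -21600 / 209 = -103.35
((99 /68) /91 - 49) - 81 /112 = -1230353 /24752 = -49.71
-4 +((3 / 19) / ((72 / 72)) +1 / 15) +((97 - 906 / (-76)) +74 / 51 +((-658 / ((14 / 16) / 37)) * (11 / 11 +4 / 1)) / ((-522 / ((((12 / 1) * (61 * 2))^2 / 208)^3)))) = 291591944109114.39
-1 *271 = -271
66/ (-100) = -0.66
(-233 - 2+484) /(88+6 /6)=249 /89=2.80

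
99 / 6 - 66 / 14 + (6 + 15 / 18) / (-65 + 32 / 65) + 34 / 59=9095966 / 742161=12.26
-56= -56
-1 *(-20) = 20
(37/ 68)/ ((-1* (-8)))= 0.07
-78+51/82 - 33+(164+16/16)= 4479/82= 54.62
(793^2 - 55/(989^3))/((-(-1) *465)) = 608324418188926/449823176085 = 1352.36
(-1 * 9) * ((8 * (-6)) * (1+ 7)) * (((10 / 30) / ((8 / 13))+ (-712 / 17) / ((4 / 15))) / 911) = -593.77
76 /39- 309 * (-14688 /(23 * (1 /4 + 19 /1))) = 708154948 /69069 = 10252.86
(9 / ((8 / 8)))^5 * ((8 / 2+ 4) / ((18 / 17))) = 446148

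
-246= -246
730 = 730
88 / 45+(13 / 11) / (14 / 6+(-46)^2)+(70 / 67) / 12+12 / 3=509472731 / 84305430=6.04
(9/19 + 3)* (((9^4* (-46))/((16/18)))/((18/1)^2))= -3640.20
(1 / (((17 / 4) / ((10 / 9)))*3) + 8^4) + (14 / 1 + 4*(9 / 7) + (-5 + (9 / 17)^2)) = 224520182 / 54621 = 4110.51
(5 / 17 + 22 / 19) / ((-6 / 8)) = -1876 / 969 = -1.94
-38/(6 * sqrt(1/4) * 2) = -19/3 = -6.33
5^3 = 125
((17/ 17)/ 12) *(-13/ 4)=-13/ 48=-0.27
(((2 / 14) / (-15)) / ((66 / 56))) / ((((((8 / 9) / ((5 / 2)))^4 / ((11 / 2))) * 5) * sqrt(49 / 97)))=-18225 * sqrt(97) / 229376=-0.78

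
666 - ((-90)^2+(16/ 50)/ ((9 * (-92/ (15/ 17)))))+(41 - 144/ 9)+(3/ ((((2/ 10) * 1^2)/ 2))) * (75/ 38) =-819023752/ 111435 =-7349.79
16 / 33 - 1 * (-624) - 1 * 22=602.48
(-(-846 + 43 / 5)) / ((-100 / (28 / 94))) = -29309 / 11750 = -2.49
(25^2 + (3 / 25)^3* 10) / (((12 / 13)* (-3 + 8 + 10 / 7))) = 177739289 / 1687500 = 105.33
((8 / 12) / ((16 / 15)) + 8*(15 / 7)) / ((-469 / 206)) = -102485 / 13132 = -7.80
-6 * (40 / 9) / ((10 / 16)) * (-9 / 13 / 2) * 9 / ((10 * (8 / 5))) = 108 / 13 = 8.31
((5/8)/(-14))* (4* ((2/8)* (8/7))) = -5/98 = -0.05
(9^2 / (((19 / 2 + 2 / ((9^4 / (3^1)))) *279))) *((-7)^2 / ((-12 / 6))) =-964467 / 1288267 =-0.75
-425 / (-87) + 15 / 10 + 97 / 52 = 37325 / 4524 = 8.25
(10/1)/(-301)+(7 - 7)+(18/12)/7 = 109/602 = 0.18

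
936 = 936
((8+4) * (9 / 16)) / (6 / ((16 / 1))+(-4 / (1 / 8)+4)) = -54 / 221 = -0.24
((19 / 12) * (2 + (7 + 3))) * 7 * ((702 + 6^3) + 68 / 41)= 5014898 / 41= 122314.59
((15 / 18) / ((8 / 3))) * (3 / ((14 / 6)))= 45 / 112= 0.40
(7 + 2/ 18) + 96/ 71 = 5408/ 639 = 8.46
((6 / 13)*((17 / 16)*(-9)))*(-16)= 918 / 13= 70.62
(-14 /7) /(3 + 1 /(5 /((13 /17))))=-0.63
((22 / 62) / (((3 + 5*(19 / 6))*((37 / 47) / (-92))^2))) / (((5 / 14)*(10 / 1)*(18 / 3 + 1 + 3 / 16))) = 6009045504 / 599450875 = 10.02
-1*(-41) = 41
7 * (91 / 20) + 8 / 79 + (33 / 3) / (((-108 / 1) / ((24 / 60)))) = 1361303 / 42660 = 31.91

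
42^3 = 74088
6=6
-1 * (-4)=4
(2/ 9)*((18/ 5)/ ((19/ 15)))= 12/ 19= 0.63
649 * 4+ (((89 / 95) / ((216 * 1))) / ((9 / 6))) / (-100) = 2596.00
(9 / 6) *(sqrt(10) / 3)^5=50 *sqrt(10) / 81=1.95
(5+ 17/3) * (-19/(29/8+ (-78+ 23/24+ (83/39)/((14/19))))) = 221312/77017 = 2.87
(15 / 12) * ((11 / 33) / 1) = 5 / 12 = 0.42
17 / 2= 8.50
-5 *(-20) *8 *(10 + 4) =11200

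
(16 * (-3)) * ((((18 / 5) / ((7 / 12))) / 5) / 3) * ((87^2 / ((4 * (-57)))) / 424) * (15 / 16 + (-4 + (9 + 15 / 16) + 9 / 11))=46117917 / 3876950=11.90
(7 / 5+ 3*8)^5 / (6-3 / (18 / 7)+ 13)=592838.03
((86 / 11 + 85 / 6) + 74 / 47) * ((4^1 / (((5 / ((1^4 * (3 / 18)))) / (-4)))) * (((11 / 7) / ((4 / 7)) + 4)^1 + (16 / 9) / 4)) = -18927979 / 209385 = -90.40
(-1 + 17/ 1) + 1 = 17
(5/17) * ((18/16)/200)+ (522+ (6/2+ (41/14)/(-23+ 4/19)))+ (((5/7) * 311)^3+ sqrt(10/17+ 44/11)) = sqrt(1326)/17+ 8857247283415551/807943360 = 10962710.32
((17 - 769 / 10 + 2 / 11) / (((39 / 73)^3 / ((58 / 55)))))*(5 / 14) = -147.50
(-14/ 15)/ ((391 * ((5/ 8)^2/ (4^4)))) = -229376/ 146625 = -1.56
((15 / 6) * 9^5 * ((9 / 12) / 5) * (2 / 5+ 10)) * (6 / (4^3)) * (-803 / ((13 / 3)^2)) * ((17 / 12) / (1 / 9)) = -195876929457 / 16640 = -11771450.09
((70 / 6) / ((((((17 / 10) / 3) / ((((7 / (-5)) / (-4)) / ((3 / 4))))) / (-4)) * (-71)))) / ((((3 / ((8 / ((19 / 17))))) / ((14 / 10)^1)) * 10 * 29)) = 10976 / 1760445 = 0.01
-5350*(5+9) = -74900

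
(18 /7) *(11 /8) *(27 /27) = 99 /28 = 3.54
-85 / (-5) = 17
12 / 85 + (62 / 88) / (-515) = 53857 / 385220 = 0.14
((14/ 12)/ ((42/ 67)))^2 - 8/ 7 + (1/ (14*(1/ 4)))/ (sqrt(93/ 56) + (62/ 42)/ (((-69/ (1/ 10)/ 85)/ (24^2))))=1543221213221/ 665712604368 - 2116*sqrt(1302)/ 2274811589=2.32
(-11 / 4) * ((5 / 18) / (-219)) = 55 / 15768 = 0.00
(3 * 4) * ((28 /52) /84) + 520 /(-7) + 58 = -1475 /91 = -16.21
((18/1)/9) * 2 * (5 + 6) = 44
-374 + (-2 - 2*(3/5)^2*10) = -1916/5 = -383.20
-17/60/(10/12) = -17/50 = -0.34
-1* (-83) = 83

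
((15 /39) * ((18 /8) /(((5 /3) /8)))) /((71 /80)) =4320 /923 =4.68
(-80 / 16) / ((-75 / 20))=4 / 3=1.33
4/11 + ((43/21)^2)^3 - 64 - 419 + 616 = 195353893046/943427331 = 207.07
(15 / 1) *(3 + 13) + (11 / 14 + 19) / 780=2621077 / 10920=240.03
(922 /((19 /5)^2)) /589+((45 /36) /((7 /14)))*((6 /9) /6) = 1478045 /3827322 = 0.39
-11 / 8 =-1.38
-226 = -226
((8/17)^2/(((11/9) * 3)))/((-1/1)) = -192/3179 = -0.06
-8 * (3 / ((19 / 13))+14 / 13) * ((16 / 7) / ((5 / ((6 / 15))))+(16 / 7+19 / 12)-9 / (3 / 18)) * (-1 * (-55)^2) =-19621539806 / 5187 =-3782830.11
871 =871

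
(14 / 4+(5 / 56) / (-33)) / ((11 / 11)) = 6463 / 1848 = 3.50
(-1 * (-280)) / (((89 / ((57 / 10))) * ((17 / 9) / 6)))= 86184 / 1513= 56.96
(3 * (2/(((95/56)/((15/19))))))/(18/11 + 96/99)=16632/15523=1.07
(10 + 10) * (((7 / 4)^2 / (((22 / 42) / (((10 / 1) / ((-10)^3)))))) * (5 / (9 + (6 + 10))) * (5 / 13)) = -1029 / 11440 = -0.09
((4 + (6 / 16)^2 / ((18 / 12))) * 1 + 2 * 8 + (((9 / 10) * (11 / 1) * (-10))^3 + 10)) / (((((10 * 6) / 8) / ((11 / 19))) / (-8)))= 599183.61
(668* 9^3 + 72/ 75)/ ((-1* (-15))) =4058108/ 125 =32464.86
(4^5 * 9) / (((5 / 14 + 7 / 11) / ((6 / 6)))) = 157696 / 17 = 9276.24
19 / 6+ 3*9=181 / 6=30.17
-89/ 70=-1.27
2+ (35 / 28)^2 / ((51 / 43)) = 2707 / 816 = 3.32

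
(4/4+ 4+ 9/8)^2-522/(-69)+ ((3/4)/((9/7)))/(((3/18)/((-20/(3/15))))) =-448841/1472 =-304.92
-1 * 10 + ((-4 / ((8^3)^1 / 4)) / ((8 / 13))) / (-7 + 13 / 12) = -9.99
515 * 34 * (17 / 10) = 29767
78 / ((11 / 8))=624 / 11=56.73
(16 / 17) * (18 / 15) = 96 / 85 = 1.13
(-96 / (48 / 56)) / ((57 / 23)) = -45.19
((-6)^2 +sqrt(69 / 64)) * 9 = 9 * sqrt(69) / 8 +324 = 333.34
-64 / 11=-5.82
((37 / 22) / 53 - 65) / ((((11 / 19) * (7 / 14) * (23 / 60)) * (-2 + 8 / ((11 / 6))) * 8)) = -21589605 / 697268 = -30.96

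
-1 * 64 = -64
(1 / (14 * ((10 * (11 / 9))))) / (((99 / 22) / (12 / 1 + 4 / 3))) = 4 / 231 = 0.02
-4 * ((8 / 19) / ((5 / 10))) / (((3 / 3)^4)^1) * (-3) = 192 / 19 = 10.11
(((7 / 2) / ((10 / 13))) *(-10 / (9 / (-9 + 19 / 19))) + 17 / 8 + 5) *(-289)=-989825 / 72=-13747.57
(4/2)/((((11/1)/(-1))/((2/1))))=-4/11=-0.36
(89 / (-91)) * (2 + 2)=-356 / 91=-3.91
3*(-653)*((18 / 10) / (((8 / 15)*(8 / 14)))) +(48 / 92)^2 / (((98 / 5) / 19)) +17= -9582956267 / 829472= -11553.08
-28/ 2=-14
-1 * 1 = -1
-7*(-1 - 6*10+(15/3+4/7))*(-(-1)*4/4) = 388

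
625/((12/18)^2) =5625/4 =1406.25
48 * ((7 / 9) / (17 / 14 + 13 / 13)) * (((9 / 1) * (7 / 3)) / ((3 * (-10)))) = -5488 / 465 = -11.80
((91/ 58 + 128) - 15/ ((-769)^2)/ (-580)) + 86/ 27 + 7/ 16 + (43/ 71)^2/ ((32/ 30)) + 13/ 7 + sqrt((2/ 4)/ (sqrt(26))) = 135.71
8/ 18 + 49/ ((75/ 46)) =6862/ 225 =30.50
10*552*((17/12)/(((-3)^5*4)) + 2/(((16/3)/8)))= 4022125/243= 16551.95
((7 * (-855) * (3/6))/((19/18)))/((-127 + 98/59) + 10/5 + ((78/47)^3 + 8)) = 17365954095/678516947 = 25.59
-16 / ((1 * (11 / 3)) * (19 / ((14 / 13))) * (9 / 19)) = -224 / 429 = -0.52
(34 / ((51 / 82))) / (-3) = -164 / 9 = -18.22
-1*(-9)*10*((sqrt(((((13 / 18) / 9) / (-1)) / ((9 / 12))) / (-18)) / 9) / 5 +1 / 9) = 10.15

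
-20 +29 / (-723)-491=-369482 / 723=-511.04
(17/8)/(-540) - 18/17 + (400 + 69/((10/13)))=35885519/73440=488.64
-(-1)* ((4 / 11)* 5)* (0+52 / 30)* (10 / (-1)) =-31.52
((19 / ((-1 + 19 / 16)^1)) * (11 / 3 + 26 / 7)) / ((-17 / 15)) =-235600 / 357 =-659.94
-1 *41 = -41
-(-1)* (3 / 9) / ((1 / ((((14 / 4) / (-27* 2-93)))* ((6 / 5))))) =-0.01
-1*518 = -518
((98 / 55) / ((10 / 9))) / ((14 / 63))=3969 / 550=7.22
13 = 13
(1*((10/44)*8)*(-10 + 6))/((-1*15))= 16/33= 0.48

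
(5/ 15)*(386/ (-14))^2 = 37249/ 147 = 253.39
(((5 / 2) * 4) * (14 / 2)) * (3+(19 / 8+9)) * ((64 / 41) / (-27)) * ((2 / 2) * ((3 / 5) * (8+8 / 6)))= -360640 / 1107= -325.78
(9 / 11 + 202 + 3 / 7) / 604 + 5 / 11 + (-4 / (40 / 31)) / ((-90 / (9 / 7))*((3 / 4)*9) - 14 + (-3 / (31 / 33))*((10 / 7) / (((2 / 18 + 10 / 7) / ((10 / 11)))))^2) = 290785162377481 / 364671592582990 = 0.80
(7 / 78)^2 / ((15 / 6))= 49 / 15210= 0.00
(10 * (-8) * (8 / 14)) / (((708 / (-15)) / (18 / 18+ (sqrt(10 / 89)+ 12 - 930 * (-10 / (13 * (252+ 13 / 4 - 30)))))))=400 * sqrt(890) / 36757+ 10826800 / 691067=15.99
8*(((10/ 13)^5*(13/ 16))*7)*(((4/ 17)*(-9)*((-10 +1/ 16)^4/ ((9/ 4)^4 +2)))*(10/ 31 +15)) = -59768544243515625/ 425841196924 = -140354.07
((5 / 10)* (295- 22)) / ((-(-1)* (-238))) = -39 / 68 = -0.57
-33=-33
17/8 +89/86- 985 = -337753/344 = -981.84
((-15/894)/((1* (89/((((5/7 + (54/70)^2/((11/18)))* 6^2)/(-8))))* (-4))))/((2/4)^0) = -204723/571814320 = -0.00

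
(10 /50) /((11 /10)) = 2 /11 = 0.18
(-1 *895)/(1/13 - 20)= 11635/259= 44.92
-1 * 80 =-80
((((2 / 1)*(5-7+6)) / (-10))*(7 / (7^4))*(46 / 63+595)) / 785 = -150124 / 84815325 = -0.00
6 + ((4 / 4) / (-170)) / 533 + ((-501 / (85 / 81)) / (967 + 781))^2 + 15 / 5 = 106776274571893 / 11766516741200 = 9.07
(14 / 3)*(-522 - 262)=-10976 / 3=-3658.67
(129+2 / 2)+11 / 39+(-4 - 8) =4613 / 39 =118.28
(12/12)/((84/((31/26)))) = 31/2184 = 0.01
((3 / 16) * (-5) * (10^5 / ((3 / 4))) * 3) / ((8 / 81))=-3796875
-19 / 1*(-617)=11723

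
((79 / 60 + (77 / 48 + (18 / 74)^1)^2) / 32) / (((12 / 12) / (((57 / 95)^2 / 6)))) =74589797 / 8411136000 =0.01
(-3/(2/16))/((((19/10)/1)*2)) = -120/19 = -6.32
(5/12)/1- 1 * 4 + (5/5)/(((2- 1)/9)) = 65/12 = 5.42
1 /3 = 0.33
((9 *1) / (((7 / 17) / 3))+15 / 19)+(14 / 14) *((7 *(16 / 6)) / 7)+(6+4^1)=31532 / 399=79.03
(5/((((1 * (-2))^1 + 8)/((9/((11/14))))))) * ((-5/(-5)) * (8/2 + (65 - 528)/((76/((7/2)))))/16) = -276465/26752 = -10.33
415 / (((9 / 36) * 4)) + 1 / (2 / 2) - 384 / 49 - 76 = 16276 / 49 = 332.16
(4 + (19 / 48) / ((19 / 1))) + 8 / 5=1349 / 240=5.62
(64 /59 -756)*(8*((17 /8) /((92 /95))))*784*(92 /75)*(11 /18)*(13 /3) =-161289031904 /4779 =-33749535.87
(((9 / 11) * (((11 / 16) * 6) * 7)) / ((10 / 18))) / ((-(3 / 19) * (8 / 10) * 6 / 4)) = -3591 / 16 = -224.44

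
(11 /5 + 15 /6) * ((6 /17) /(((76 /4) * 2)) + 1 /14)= 3431 /9044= 0.38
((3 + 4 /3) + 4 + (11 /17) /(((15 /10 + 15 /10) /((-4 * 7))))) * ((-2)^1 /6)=-13 /17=-0.76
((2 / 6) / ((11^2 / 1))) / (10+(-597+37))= -1 / 199650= -0.00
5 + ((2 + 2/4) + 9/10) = 42/5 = 8.40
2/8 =1/4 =0.25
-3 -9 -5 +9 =-8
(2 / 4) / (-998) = -1 / 1996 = -0.00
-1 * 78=-78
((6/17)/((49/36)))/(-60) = -0.00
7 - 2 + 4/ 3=19/ 3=6.33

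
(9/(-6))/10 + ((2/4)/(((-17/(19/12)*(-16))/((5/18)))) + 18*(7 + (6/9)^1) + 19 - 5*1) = 89215387/587520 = 151.85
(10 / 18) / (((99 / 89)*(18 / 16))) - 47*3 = -1127119 / 8019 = -140.56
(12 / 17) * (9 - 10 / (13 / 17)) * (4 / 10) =-1272 / 1105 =-1.15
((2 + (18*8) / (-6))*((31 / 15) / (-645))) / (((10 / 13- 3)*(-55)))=806 / 1402875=0.00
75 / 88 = 0.85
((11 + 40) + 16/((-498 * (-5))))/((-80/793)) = -50357879/99600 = -505.60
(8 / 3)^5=32768 / 243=134.85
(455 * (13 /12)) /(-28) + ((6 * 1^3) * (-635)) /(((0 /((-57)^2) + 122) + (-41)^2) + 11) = -19.70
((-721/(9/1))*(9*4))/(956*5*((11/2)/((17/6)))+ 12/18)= -73542/236627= -0.31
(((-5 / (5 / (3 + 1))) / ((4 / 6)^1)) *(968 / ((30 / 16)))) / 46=-7744 / 115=-67.34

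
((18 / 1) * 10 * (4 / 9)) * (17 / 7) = 1360 / 7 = 194.29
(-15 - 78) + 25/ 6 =-533/ 6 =-88.83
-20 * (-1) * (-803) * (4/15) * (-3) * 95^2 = 115953200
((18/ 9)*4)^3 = 512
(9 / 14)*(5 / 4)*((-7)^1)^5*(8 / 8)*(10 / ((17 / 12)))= -95333.82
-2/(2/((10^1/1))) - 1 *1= -11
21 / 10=2.10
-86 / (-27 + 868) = -86 / 841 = -0.10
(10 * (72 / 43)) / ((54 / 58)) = 2320 / 129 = 17.98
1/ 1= 1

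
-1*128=-128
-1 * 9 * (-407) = 3663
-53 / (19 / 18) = -50.21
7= 7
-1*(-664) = 664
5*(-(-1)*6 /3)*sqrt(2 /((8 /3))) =5*sqrt(3) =8.66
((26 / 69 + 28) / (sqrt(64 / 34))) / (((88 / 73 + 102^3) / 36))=214401*sqrt(34) / 1781770256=0.00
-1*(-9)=9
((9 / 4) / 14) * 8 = 9 / 7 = 1.29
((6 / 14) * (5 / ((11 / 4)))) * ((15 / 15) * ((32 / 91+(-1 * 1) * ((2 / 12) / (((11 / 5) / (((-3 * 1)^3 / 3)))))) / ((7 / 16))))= 993120 / 539539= 1.84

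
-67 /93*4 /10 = -134 /465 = -0.29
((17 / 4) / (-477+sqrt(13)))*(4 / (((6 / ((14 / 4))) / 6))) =-56763 / 455032 - 119*sqrt(13) / 455032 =-0.13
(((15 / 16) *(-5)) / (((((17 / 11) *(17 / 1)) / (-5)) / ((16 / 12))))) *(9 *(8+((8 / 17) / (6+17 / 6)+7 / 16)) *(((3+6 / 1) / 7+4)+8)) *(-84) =-101437.57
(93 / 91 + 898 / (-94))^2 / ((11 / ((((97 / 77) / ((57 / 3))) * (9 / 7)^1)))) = 1162289627712 / 2060694214579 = 0.56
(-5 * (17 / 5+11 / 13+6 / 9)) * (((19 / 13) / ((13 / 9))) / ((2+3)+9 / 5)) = -136515 / 37349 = -3.66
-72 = -72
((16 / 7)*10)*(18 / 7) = 2880 / 49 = 58.78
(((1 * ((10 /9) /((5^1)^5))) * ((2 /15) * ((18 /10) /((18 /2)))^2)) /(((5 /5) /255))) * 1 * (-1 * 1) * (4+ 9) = -884 /140625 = -0.01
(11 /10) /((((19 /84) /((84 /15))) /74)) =957264 /475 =2015.29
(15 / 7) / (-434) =-15 / 3038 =-0.00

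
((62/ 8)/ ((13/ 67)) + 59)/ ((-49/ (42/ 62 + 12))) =-25.60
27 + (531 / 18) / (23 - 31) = 373 / 16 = 23.31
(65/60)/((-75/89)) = -1157/900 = -1.29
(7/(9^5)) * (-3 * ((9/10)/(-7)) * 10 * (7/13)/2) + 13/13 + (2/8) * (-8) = -1.00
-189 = -189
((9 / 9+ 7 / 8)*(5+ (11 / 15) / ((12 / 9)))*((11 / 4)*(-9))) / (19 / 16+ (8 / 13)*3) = -428571 / 5048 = -84.90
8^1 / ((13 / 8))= 64 / 13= 4.92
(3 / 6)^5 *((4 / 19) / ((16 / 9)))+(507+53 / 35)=43285051 / 85120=508.52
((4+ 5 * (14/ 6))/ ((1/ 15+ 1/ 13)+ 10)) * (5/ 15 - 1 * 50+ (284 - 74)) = 1469455/ 5934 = 247.63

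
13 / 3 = 4.33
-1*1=-1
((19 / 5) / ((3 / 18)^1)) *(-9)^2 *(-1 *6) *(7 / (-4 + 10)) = -64638 / 5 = -12927.60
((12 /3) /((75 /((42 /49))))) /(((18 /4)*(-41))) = -16 /64575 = -0.00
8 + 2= 10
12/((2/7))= 42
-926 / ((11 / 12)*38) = -26.58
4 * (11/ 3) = 44/ 3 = 14.67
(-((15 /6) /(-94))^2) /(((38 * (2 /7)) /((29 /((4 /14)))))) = -35525 /5372288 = -0.01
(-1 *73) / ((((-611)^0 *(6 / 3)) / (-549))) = 40077 / 2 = 20038.50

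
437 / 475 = 23 / 25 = 0.92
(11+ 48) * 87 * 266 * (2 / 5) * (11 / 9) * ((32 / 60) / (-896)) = -357599 / 900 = -397.33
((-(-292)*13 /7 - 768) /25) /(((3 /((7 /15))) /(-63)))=2212 /25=88.48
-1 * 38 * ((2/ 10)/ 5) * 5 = -38/ 5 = -7.60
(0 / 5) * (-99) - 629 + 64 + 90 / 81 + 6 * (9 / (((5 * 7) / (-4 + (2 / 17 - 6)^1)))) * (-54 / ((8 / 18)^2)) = 2757271 / 765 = 3604.28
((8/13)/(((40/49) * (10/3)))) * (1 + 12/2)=1029/650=1.58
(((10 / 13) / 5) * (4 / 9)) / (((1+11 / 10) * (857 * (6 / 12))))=160 / 2105649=0.00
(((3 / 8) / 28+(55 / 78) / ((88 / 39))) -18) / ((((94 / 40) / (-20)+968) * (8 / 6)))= -98975 / 7226856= -0.01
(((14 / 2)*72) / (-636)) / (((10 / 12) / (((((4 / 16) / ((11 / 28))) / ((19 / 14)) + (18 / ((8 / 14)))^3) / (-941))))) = 3292418241 / 104234570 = 31.59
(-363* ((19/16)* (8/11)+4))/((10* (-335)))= 0.53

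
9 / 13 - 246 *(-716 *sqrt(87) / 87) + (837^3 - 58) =58712 *sqrt(87) / 29 + 7622890544 / 13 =586395079.45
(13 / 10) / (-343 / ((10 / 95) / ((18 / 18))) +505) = -0.00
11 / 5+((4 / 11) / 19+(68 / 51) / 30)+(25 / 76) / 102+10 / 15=3752149 / 1279080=2.93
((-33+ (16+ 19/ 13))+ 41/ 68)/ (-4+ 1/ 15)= 198045/ 52156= 3.80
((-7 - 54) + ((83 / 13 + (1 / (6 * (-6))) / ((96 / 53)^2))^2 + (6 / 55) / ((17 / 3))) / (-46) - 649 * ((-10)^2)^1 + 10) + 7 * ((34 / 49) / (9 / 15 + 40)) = -73846703482474300738659907 / 1136946839600486154240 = -64951.76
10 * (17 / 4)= 85 / 2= 42.50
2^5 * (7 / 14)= 16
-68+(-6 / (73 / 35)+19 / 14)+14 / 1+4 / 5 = -279617 / 5110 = -54.72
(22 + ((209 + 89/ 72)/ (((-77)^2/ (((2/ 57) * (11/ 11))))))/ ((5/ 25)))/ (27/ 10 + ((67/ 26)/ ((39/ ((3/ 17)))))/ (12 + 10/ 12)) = 8.15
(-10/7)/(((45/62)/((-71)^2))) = -625084/63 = -9921.97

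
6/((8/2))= 1.50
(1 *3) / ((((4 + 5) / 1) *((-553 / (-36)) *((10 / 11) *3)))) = 22 / 2765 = 0.01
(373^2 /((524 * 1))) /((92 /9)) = 1252161 /48208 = 25.97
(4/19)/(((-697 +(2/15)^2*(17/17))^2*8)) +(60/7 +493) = 468732237870359/934527389558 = 501.57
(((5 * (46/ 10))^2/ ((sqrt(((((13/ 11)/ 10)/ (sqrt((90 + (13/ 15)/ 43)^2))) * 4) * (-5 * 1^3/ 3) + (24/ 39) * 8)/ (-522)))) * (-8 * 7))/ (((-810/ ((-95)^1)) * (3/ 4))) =32645648 * sqrt(338793338879138)/ 550849707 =1090836.35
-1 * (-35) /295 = 7 /59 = 0.12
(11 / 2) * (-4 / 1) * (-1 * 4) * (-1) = -88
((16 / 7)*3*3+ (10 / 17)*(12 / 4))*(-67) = -178086 / 119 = -1496.52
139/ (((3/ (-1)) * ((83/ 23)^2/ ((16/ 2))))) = -28.46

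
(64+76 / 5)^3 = 62099136 / 125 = 496793.09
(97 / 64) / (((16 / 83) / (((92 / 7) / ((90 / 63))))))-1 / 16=185013 / 2560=72.27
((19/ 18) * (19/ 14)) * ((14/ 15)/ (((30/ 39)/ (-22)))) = -51623/ 1350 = -38.24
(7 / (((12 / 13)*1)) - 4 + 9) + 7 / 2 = 193 / 12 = 16.08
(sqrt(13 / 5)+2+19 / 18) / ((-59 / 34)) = -935 / 531 - 34*sqrt(65) / 295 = -2.69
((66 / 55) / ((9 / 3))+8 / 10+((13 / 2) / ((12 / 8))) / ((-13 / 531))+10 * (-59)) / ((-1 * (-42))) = -547 / 30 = -18.23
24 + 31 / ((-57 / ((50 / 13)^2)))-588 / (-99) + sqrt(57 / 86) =sqrt(4902) / 86 + 2319968 / 105963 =22.71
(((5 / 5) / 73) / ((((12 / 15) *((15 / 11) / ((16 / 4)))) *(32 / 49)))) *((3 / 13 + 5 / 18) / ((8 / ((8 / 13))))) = 64141 / 21318336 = 0.00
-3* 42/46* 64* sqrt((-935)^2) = -3769920/23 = -163909.57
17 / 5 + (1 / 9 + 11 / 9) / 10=53 / 15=3.53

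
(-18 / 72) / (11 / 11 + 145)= -1 / 584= -0.00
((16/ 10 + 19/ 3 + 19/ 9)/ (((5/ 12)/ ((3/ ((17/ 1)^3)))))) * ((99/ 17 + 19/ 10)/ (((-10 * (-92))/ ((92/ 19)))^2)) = 296738/ 94222128125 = 0.00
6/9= 2/3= 0.67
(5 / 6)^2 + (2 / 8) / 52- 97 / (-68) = 67649 / 31824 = 2.13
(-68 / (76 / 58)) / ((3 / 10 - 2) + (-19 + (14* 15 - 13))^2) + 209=1258094273 / 6019637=209.00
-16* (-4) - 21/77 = 701/11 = 63.73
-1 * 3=-3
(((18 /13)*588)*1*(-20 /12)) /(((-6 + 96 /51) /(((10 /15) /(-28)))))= -102 /13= -7.85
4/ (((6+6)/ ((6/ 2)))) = 1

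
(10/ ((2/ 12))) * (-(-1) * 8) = 480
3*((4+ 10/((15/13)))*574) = 21812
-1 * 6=-6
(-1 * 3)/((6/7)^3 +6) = -343/758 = -0.45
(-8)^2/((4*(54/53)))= 424/27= 15.70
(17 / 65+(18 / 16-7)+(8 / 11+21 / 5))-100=-115185 / 1144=-100.69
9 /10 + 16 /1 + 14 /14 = 179 /10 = 17.90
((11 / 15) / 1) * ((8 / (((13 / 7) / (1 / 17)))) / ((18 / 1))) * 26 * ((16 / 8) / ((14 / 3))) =88 / 765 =0.12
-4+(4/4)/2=-7/2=-3.50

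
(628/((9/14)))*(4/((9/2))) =70336/81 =868.35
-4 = -4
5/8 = 0.62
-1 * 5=-5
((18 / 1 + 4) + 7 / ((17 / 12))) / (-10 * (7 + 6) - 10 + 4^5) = 229 / 7514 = 0.03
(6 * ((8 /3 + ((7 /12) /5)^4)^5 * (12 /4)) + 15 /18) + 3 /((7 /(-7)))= 49275588149634953955212717829350412001 /20311991333683200000000000000000000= 2425.94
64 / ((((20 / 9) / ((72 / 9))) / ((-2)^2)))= 4608 / 5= 921.60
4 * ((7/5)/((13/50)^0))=28/5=5.60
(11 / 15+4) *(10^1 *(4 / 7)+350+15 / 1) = 12283 / 7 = 1754.71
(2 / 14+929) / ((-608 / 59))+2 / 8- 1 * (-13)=-20459 / 266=-76.91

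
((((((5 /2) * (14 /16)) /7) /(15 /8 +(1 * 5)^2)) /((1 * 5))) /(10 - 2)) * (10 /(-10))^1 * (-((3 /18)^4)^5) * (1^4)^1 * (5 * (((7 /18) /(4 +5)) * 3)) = 7 /135833598365219684352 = 0.00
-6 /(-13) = 6 /13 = 0.46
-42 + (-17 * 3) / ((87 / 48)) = -2034 / 29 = -70.14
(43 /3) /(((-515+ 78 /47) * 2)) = -2021 /144762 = -0.01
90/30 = 3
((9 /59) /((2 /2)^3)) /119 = 9 /7021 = 0.00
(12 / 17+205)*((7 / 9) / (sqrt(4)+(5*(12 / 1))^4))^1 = 24479 / 1982880306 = 0.00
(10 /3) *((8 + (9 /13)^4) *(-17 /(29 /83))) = -3316541390 /2484807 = -1334.73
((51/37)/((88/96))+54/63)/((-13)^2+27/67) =225321/16168075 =0.01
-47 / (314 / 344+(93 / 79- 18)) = 638636 / 216185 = 2.95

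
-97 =-97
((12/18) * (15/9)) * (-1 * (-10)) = 100/9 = 11.11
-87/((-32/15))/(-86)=-1305/2752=-0.47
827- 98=729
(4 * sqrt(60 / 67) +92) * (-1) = -92 - 8 * sqrt(1005) / 67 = -95.79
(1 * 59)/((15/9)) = 177/5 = 35.40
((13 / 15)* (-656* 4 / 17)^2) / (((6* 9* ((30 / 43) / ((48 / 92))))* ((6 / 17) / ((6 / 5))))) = 3848925184 / 3958875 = 972.23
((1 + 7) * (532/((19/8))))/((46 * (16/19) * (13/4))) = 4256/299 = 14.23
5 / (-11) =-5 / 11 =-0.45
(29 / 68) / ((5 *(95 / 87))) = 2523 / 32300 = 0.08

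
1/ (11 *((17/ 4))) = 4/ 187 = 0.02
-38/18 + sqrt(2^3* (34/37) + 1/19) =0.61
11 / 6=1.83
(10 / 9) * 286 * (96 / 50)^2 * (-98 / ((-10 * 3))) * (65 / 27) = 93277184 / 10125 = 9212.56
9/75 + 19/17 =526/425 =1.24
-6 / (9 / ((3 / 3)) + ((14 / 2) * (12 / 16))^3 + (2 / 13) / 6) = -14976 / 383707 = -0.04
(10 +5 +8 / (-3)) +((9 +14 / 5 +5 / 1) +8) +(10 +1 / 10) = 1417 / 30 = 47.23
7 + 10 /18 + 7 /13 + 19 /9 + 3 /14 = 10.42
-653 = -653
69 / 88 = 0.78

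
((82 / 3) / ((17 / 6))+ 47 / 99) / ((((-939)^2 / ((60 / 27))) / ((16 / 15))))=1090240 / 40066283961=0.00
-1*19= -19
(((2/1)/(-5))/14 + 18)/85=37/175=0.21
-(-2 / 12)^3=1 / 216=0.00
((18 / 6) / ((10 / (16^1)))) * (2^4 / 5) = 384 / 25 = 15.36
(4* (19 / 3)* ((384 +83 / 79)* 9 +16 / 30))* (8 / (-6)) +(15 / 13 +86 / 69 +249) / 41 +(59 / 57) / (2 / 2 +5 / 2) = -2035644611078636 / 17388717255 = -117066.98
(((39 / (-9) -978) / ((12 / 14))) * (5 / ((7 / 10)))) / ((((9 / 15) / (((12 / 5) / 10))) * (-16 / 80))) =147350 / 9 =16372.22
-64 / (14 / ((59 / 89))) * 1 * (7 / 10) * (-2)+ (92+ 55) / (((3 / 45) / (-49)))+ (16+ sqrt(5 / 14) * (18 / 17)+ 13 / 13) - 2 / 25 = -240353038 / 2225+ 9 * sqrt(70) / 119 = -108023.20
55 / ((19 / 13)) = 715 / 19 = 37.63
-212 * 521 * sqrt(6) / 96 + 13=-2805.24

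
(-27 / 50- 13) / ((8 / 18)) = -6093 / 200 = -30.46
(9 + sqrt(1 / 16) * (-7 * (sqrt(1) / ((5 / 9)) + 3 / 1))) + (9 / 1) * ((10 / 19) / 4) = 339 / 190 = 1.78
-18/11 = -1.64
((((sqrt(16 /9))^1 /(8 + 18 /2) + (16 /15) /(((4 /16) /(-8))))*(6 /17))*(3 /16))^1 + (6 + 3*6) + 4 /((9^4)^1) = 412350727 /18961290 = 21.75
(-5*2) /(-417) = 10 /417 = 0.02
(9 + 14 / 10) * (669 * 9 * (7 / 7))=313092 / 5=62618.40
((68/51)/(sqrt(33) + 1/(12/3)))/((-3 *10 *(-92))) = -2/545445 + 8 *sqrt(33)/545445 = 0.00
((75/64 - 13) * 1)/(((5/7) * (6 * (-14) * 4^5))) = 0.00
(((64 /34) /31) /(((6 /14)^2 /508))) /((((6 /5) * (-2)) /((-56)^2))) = -3122452480 /14229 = -219442.86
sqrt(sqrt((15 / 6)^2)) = sqrt(10) / 2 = 1.58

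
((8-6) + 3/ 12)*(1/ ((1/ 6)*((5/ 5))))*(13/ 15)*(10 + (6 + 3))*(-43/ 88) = -95589/ 880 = -108.62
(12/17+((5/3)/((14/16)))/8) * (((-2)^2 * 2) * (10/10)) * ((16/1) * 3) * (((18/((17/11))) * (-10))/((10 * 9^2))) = -948992/18207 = -52.12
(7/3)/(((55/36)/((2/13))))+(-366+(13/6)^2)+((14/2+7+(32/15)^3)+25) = -603013979/1930500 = -312.36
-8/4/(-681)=2/681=0.00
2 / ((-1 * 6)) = -1 / 3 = -0.33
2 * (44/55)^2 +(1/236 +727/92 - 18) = -299001/33925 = -8.81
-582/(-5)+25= 707/5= 141.40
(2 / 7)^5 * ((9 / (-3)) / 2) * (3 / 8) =-18 / 16807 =-0.00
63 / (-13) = -63 / 13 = -4.85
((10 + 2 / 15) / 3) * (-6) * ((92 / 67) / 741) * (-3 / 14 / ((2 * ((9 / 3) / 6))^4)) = 736 / 91455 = 0.01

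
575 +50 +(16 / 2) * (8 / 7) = 4439 / 7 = 634.14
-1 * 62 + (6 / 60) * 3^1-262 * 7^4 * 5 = -31453717 / 10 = -3145371.70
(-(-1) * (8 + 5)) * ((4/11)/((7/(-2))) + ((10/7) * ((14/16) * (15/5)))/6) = 4173/616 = 6.77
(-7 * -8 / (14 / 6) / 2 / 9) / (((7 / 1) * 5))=4 / 105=0.04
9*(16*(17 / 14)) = 1224 / 7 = 174.86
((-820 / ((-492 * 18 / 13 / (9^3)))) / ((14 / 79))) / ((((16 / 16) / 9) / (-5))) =-6239025 / 28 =-222822.32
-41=-41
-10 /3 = -3.33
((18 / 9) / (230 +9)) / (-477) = -2 / 114003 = -0.00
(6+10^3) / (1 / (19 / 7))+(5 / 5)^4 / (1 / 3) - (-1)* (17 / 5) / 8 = 765519 / 280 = 2734.00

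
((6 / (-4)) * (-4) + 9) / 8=15 / 8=1.88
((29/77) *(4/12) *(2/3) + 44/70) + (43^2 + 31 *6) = 2035.71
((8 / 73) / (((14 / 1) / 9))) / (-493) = -0.00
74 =74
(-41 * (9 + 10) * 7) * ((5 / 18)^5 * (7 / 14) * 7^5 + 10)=-492478070455 / 3779136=-130314.99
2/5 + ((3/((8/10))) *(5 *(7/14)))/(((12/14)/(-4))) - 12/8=-897/20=-44.85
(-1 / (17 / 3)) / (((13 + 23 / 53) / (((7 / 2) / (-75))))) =371 / 605200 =0.00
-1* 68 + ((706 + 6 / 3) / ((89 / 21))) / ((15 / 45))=38552 / 89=433.17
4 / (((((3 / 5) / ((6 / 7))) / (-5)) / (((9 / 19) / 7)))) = -1800 / 931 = -1.93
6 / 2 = 3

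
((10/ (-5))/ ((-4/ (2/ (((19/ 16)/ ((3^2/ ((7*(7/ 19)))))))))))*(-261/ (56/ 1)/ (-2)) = 2349/ 343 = 6.85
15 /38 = 0.39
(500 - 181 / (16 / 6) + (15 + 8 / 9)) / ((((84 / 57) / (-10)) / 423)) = -144027505 / 112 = -1285959.87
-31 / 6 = -5.17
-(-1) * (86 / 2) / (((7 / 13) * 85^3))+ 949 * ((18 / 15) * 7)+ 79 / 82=2810390436863 / 352507750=7972.56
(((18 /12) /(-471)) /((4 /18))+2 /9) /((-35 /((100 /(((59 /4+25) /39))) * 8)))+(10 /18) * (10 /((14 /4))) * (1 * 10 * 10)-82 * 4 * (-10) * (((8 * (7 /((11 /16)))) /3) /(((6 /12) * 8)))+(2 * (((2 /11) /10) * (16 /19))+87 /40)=4678952743957 /208690680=22420.52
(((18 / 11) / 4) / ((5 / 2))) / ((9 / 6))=6 / 55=0.11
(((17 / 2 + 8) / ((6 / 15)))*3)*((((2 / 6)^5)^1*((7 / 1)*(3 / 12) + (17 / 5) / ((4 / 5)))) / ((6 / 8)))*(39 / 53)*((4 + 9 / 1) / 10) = 1859 / 477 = 3.90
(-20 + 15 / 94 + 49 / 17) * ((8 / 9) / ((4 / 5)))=-18.84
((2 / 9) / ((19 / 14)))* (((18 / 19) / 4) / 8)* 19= 7 / 76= 0.09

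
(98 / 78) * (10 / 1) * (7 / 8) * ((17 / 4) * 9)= 87465 / 208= 420.50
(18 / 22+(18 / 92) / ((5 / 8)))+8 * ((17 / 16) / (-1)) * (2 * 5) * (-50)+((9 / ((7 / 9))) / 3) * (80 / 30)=37734847 / 8855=4261.42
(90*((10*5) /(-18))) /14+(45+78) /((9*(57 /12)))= -5977 /399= -14.98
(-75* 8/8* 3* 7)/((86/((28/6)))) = -3675/43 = -85.47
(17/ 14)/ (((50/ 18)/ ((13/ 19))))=0.30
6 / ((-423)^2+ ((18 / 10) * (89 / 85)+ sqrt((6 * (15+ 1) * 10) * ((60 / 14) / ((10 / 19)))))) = 37705956225 / 1124459743120087 - 722500 * sqrt(665) / 1124459743120087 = 0.00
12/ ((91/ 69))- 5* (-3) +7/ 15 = 24.57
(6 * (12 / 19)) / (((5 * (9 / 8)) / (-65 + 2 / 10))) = -20736 / 475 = -43.65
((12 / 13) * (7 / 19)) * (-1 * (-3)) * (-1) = -252 / 247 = -1.02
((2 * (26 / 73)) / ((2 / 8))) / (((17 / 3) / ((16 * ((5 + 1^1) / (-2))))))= -29952 / 1241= -24.14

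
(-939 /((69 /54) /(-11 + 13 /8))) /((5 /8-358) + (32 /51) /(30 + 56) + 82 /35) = -97298475750 /5013987511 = -19.41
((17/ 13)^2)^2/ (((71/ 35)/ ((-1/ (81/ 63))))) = -20462645/ 18250479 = -1.12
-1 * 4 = -4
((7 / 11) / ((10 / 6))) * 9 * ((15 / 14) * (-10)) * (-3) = 1215 / 11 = 110.45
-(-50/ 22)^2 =-625/ 121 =-5.17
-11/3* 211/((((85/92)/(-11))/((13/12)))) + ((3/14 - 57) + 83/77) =1169037491/117810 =9923.08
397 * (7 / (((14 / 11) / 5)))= 21835 / 2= 10917.50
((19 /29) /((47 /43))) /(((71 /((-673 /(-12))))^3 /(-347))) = -86416510198283 /842974893504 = -102.51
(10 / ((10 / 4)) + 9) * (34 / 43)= 442 / 43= 10.28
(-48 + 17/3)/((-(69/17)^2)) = 36703/14283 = 2.57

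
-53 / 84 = -0.63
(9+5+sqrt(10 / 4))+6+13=sqrt(10) / 2+33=34.58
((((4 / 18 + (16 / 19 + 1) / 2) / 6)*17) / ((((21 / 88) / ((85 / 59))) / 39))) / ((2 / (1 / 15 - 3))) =-710989708 / 635607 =-1118.60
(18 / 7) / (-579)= -6 / 1351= -0.00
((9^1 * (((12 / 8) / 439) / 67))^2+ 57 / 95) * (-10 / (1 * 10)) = -10381498473 / 17302491380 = -0.60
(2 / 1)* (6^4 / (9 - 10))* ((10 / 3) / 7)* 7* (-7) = 60480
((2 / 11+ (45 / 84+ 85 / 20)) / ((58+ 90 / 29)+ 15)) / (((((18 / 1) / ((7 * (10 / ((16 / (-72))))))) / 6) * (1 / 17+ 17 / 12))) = -33943050 / 7307377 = -4.65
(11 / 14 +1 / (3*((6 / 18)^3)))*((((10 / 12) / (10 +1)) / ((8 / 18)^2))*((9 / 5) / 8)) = 33291 / 39424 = 0.84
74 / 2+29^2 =878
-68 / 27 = -2.52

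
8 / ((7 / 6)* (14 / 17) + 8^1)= 408 / 457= 0.89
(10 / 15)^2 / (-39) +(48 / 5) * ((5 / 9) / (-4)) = -472 / 351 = -1.34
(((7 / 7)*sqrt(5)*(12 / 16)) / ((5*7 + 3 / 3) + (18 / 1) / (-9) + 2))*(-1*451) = -451*sqrt(5) / 48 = -21.01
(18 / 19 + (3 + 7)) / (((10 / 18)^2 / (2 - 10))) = -134784 / 475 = -283.76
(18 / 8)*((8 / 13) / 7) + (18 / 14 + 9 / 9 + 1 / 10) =2351 / 910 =2.58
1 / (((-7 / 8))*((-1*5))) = 0.23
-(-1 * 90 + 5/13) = 1165/13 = 89.62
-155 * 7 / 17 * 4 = -4340 / 17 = -255.29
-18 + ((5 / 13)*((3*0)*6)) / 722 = -18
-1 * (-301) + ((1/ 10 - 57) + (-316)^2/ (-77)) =-810603/ 770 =-1052.73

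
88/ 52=22/ 13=1.69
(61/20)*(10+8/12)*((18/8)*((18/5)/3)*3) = 6588/25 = 263.52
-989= -989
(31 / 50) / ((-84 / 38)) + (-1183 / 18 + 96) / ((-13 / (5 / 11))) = -1.34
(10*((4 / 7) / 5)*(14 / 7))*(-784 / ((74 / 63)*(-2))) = 28224 / 37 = 762.81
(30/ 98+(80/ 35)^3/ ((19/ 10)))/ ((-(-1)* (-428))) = -42955/ 2789276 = -0.02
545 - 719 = -174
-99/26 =-3.81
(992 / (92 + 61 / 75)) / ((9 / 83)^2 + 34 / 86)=5509822200 / 209867189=26.25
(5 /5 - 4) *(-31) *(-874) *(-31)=2519742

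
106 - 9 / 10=1051 / 10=105.10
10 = 10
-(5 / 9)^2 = -25 / 81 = -0.31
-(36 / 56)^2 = -81 / 196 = -0.41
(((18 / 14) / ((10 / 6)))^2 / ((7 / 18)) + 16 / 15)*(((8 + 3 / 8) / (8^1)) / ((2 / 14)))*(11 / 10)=24618011 / 1176000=20.93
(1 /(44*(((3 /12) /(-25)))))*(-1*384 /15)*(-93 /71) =-59520 /781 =-76.21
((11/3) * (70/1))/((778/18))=2310/389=5.94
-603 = -603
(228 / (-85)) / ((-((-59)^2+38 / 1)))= 76 / 99705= 0.00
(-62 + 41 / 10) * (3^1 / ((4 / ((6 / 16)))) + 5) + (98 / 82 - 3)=-4035571 / 13120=-307.59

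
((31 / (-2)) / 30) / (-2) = 31 / 120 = 0.26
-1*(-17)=17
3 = 3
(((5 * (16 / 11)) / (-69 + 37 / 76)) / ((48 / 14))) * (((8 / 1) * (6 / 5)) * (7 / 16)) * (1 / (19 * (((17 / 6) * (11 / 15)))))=-0.00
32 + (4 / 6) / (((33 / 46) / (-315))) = -2868 / 11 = -260.73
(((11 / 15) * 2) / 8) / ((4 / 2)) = 11 / 120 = 0.09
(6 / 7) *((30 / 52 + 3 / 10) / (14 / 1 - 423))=-342 / 186095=-0.00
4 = 4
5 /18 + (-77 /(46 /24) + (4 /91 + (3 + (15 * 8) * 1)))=3132511 /37674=83.15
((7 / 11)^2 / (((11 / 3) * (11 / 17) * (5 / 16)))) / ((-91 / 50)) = -57120 / 190333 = -0.30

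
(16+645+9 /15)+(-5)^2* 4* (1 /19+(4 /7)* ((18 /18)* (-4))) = 438.29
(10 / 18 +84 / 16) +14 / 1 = 713 / 36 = 19.81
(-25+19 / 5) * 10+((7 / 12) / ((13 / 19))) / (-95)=-165367 / 780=-212.01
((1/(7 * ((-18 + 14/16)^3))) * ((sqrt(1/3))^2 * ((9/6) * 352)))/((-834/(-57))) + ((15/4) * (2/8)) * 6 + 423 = 428.62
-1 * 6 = -6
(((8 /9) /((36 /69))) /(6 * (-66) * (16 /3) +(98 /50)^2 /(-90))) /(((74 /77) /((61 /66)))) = -30690625 /39561199533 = -0.00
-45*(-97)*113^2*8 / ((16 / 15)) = 836050275 / 2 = 418025137.50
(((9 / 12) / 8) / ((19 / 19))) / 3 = 1 / 32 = 0.03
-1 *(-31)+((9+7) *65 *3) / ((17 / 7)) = 22367 / 17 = 1315.71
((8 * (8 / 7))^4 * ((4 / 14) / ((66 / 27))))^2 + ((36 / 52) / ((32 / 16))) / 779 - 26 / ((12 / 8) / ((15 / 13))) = 667031.00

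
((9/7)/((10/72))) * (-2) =-648/35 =-18.51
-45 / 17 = -2.65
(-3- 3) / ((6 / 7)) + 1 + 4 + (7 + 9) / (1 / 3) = 46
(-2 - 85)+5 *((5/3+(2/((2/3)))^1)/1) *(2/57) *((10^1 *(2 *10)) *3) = 404.23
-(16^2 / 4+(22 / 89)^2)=-507428 / 7921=-64.06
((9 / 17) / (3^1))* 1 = 3 / 17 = 0.18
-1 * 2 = -2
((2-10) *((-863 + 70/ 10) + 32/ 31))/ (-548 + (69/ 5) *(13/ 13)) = -1060160/ 82801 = -12.80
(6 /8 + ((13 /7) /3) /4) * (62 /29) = 1178 /609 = 1.93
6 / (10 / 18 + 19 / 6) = 108 / 67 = 1.61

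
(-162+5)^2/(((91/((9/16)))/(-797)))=-176807277/1456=-121433.57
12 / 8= 3 / 2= 1.50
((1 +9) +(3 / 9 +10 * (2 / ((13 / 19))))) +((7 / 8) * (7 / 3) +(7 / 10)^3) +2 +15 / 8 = 595709 / 13000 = 45.82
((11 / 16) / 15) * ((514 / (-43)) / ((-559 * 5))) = 2827 / 14422200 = 0.00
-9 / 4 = -2.25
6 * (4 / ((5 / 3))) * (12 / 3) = 288 / 5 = 57.60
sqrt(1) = 1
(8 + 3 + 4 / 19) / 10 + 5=1163 / 190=6.12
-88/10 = -44/5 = -8.80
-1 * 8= -8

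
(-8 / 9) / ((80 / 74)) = -37 / 45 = -0.82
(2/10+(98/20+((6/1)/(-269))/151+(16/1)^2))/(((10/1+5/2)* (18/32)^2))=27150374144/411267375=66.02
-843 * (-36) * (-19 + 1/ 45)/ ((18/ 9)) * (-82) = 118067208/ 5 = 23613441.60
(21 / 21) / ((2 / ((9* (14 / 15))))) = 21 / 5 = 4.20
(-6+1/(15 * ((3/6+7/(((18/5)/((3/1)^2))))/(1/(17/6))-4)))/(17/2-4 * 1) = -8458/6345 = -1.33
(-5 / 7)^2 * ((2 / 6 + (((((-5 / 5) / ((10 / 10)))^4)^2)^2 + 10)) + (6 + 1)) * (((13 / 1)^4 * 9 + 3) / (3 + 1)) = 29453875 / 49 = 601099.49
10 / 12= 5 / 6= 0.83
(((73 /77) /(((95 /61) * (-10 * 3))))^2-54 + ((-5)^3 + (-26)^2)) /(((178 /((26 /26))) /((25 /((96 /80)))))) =23934696171709 /411464536560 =58.17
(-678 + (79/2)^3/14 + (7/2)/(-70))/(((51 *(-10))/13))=-27111331/285600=-94.93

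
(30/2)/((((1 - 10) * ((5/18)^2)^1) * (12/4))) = -36/5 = -7.20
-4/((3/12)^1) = -16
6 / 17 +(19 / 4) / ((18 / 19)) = 6569 / 1224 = 5.37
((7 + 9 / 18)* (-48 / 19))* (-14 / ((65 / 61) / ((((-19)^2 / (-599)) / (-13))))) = 1168272 / 101231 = 11.54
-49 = -49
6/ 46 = 0.13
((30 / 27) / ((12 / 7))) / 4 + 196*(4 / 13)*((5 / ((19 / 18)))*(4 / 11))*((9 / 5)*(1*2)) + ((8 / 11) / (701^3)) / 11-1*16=358.13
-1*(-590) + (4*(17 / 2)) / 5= 2984 / 5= 596.80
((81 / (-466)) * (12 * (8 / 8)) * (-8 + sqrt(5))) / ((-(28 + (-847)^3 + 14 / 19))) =73872 / 2690046160403 - 9234 * sqrt(5) / 2690046160403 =0.00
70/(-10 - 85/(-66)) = -924/115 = -8.03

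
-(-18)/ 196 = 9/ 98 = 0.09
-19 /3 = -6.33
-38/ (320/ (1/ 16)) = -0.01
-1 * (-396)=396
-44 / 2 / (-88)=1 / 4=0.25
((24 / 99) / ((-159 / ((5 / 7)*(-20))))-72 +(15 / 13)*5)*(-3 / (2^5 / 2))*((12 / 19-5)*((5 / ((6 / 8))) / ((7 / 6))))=-13119506635 / 42336294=-309.89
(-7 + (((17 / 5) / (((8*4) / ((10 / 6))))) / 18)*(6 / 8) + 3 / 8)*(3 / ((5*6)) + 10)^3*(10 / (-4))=15708999347 / 921600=17045.36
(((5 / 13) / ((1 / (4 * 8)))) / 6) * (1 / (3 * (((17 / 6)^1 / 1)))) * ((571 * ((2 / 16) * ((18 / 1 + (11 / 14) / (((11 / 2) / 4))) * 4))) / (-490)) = -45680 / 17493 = -2.61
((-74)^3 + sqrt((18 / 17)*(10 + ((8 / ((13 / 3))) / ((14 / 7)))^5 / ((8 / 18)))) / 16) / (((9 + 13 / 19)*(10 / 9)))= -8661663 / 230 + 513*sqrt(472144621) / 549777280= -37659.38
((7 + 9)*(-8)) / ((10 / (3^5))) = -15552 / 5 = -3110.40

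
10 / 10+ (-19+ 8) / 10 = -1 / 10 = -0.10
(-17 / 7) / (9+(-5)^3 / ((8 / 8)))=17 / 812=0.02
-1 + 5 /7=-2 /7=-0.29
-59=-59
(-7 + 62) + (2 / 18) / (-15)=7424 / 135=54.99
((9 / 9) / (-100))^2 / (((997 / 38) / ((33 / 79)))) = 627 / 393815000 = 0.00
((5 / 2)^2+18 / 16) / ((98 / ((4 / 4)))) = 59 / 784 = 0.08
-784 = -784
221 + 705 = 926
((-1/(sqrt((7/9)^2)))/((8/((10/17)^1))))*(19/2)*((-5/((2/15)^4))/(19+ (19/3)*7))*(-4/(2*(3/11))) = -25059375/15232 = -1645.18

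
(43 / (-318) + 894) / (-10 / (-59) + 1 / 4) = 33541382 / 15741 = 2130.83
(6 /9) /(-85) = -2 /255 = -0.01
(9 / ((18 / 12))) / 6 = 1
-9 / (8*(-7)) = 9 / 56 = 0.16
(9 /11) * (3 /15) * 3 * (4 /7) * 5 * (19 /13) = 2052 /1001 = 2.05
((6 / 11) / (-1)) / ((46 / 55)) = -15 / 23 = -0.65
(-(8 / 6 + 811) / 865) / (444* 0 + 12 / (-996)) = 202271 / 2595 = 77.95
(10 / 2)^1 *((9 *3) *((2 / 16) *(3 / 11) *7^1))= 2835 / 88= 32.22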